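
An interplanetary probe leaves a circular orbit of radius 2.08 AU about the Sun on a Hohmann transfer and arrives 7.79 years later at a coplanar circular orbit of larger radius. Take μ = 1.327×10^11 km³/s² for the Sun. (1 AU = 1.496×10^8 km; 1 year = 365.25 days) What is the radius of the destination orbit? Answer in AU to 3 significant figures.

In km: r₁ = 2.08 × 1.496×10^8 = 3.11168×10^8 km.
Transfer time t = 7.79 years × 365.25 × 86400 s = 2.45833704×10^8 s, and t = π√(a_t³/μ).
So a_t = (μ t²/π²)^(1/3) = (1.327×10^11 × (2.45833704×10^8)² / π²)^(1/3) = 9.3315×10^8 km.
Since a_t = (r₁ + r₂)/2, r₂ = 2a_t − r₁ = 2×9.3315×10^8 − 3.11168×10^8 = 1.555132×10^9 km.
In AU: r₂ = 1.555132×10^9 / 1.496×10^8 = 10.4 AU.

r₂ = 10.4 AU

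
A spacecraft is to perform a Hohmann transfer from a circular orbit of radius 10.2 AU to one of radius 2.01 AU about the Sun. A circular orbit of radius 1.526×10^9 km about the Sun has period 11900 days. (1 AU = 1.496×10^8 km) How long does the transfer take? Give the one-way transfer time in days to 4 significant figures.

From Kepler's third law T² = 4π²r³/μ at r = 1.526×10^9 km, T = 11900 days = 11900 × 86400 s = 1.02816×10^9 s: μ = 4π²r³/T² = 1.32709×10^11 km³/s².
In km: r₁ = 10.2 × 1.496×10^8 = 1.52592×10^9 km; r₂ = 2.01 × 1.496×10^8 = 3.00696×10^8 km.
Transfer-ellipse semi-major axis a_t = (r₁ + r₂)/2 = (1.52592×10^9 + 3.00696×10^8)/2 = 9.13308×10^8 km.
Transfer time t = π√(a_t³/μ) = π√((9.13308×10^8)³ / 1.32709×10^11) = 2.380×10^8 s.
Converting: 2.380×10^8 s ÷ 86400 s/day = 2755 days.

t = 2755 days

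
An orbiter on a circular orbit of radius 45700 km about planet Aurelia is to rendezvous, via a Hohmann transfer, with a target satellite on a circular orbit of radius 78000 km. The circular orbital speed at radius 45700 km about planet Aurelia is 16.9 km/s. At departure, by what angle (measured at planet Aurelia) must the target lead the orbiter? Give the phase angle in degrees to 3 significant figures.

From the circular-orbit relation v² = μ/r at r = 45700 km: μ = v²r = (16.9)² × 45700 = 1.30524×10^7 km³/s².
The Hohmann ellipse has a_t = (r₁ + r₂)/2 = 61850 km.
The half-period of the transfer ellipse is t = π√(a_t³/μ) = 13380 s.
The target's mean motion on its circular orbit is ω₂ = √(μ/r₂³) = 1.658×10^-4 rad/s.
Angle swept by the target during transfer: ω₂·t = 2.218 rad = 127.1°.
The orbiter traverses 180° on the transfer ellipse, so the target must lead by 180° − 127.1° = 52.9°.

φ = 52.9°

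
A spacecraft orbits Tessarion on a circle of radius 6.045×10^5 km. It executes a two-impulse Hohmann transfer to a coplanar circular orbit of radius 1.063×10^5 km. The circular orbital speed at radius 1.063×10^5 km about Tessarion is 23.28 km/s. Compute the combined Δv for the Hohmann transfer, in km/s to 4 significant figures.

From the circular-orbit relation v² = μ/r at r = 1.063×10^5 km: μ = v²r = (23.28)² × 1.063×10^5 = 5.76102×10^7 km³/s².
The Hohmann ellipse has a_t = (r₁ + r₂)/2 = 3.554×10^5 km.
At r₁ the circular-orbit speed is v₁ = √(μ/r₁) = 9.762 km/s.
Transfer-orbit speed at r₁ (vis-viva equation): v_a = √[μ(2/r₁ − 1/a_t)] = 5.339 km/s.
First burn Δv₁ = |v_a − v₁| = 4.423 km/s.
Circular speed at r₂: v₂ = √(μ/r₂) = 23.280 km/s.
Transfer-orbit speed at r₂: v_p = √[μ(2/r₂ − 1/a_t)] = 30.361 km/s.
Second burn Δv₂ = |v₂ − v_p| = 7.081 km/s.
Total Δv = Δv₁ + Δv₂ = 11.50 km/s.

Δv = 11.50 km/s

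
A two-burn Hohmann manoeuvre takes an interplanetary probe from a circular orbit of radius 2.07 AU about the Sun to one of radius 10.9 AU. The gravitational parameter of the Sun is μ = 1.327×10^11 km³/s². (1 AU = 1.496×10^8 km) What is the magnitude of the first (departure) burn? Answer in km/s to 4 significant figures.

Δv₁ = 6.137 km/s

In km: r₁ = 2.07 × 1.496×10^8 = 3.09672×10^8 km; r₂ = 10.9 × 1.496×10^8 = 1.63064×10^9 km.
Transfer-ellipse semi-major axis a_t = (r₁ + r₂)/2 = (3.09672×10^8 + 1.63064×10^9)/2 = 9.70156×10^8 km.
On the circular orbit at r = 3.09672×10^8 km, v_c = √(μ/r) = 20.701 km/s.
Transfer-orbit speed at the same r (vis-viva, a = a_t): v_t = √[μ(2/r − 1/a_t)] = 26.838 km/s.
Δv₁ = |v_t − v_c| = |26.838 − 20.701| = 6.137 km/s.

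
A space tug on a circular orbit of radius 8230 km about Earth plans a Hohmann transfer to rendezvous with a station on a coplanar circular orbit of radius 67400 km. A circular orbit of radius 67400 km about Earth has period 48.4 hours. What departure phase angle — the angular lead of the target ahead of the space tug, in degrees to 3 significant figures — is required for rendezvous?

φ = 104°

From Kepler's third law T² = 4π²r³/μ at r = 67400 km, T = 48.4 hours = 48.4 × 3600 s = 1.7424×10^5 s: μ = 4π²r³/T² = 3.98147×10^5 km³/s².
Semi-major axis of the transfer orbit: a_t = (8230 + 67400)/2 = 37815 km.
Transfer time t = π√(a_t³/μ) = 36612.1 s.
Target angular speed ω₂ = √(μ/r₂³) = 3.60605×10^-5 rad/s.
Angle swept by the target during transfer: ω₂·t = 1.32025 rad = 75.64°.
Arrival is 180° from departure on the ellipse, so φ = 180° − 75.64° = 104°.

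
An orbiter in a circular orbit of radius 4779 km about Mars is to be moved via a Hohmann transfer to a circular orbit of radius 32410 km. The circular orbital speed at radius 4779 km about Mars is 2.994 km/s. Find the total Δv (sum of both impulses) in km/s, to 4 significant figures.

From the circular-orbit relation v² = μ/r at r = 4779 km: μ = v²r = (2.994)² × 4779 = 42839.1 km³/s².
The Hohmann ellipse has a_t = (r₁ + r₂)/2 = 18594.5 km.
Circular speed at r₁: v₁ = √(μ/r₁) = √(42839.1/4779) = 2.99400 km/s.
Transfer-orbit speed at r₁ (v² = μ(2/r − 1/a)): v_p = √[μ(2/r₁ − 1/a_t)] = 3.95275 km/s.
First burn Δv₁ = |v_p − v₁| = 0.95875 km/s.
At r₂, v₂ = √(μ/r₂) = 1.14969 km/s.
Transfer-orbit speed at r₂: v_a = √[μ(2/r₂ − 1/a_t)] = 0.582850 km/s.
Second burn Δv₂ = |v₂ − v_a| = 0.56684 km/s.
Δv = Δv₁ + Δv₂ = 0.95875 + 0.56684 = 1.526 km/s.

Δv = 1.526 km/s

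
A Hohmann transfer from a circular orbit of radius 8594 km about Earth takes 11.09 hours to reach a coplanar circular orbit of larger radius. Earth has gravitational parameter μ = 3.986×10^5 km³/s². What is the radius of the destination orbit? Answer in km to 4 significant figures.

r₂ = 71560 km

Transfer time t = 11.09 hours = 39924 s, and t = π√(a_t³/μ).
So a_t = (μ t²/π²)^(1/3) = (3.986×10^5 × (39924)² / π²)^(1/3) = 40078 km.
Since a_t = (r₁ + r₂)/2, r₂ = 2a_t − r₁ = 2×40078 − 8594 = 71562 km.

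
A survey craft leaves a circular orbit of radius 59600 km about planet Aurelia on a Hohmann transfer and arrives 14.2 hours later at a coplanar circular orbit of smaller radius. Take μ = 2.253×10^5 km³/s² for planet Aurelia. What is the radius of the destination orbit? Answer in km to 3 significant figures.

Transfer time t = 14.2 hours = 51120 s, and t = π√(a_t³/μ).
So a_t = (μ t²/π²)^(1/3) = (2.253×10^5 × (51120)² / π²)^(1/3) = 39073 km.
Since a_t = (r₁ + r₂)/2, r₂ = 2a_t − r₁ = 2×39073 − 59600 = 18546 km.

r₂ = 18500 km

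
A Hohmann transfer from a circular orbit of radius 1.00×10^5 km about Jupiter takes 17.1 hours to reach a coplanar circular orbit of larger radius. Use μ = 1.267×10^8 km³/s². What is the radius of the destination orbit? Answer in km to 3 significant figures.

Transfer time t = 17.1 hours = 61560 s, and t = π√(a_t³/μ).
So a_t = (μ t²/π²)^(1/3) = (1.267×10^8 × (61560)² / π²)^(1/3) = 3.6505×10^5 km.
Since a_t = (r₁ + r₂)/2, r₂ = 2a_t − r₁ = 2×3.6505×10^5 − 1.000×10^5 = 6.301×10^5 km.

r₂ = 6.30×10^5 km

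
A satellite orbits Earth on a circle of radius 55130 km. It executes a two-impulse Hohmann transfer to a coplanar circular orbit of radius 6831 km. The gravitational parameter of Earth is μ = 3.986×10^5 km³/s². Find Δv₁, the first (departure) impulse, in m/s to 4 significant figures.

The Hohmann ellipse has a_t = (r₁ + r₂)/2 = 30980.5 km.
On the circular orbit at r = 55130 km, v_c = √(μ/r) = 2.689 km/s.
Vis-viva on the transfer ellipse at r = 55130 km gives v_t = √[μ(2/r − 1/a_t)] = 1.263 km/s.
Δv₁ = |v_t − v_c| = |1.263 − 2.689| = 1.426 km/s.

Δv₁ = 1426 m/s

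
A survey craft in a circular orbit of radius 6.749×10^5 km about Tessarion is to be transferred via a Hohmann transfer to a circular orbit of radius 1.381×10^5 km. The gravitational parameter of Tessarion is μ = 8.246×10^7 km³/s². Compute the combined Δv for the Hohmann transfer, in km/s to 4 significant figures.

Transfer-ellipse semi-major axis a_t = (r₁ + r₂)/2 = (6.749×10^5 + 1.381×10^5)/2 = 4.065×10^5 km.
At r₁ the circular-orbit speed is v₁ = √(μ/r₁) = 11.054 km/s.
On the transfer ellipse at r₁, vis-viva equation gives v_a = √[μ(2/r₁ − 1/a_t)] = 6.4427 km/s.
First burn Δv₁ = |v_a − v₁| = 4.611 km/s.
Circular speed at r₂: v₂ = √(μ/r₂) = 24.44 km/s.
Transfer-orbit speed at r₂: v_p = √[μ(2/r₂ − 1/a_t)] = 31.49 km/s.
Second burn Δv₂ = |v₂ − v_p| = 7.050 km/s.
Δv = Δv₁ + Δv₂ = 4.611 + 7.050 = 11.66 km/s.

Δv = 11.66 km/s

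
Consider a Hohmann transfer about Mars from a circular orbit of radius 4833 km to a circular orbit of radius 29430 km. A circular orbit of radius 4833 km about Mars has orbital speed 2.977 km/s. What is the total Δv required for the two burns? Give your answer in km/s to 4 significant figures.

Δv = 1.491 km/s

From the circular-orbit relation v² = μ/r at r = 4833 km: μ = v²r = (2.977)² × 4833 = 42832.6 km³/s².
Transfer-ellipse semi-major axis a_t = (r₁ + r₂)/2 = (4833 + 29430)/2 = 17131.5 km.
Circular speed at r₁: v₁ = √(μ/r₁) = √(42832.6/4833) = 2.9770 km/s.
Transfer-orbit speed at r₁ (vis-viva): v_p = √[μ(2/r₁ − 1/a_t)] = 3.9019 km/s.
First burn Δv₁ = |v_p − v₁| = 0.92490 km/s.
At r₂, v₂ = √(μ/r₂) = 1.2064 km/s.
Transfer-orbit speed at r₂: v_a = √[μ(2/r₂ − 1/a_t)] = 0.64077 km/s.
Second burn Δv₂ = |v₂ − v_a| = 0.56563 km/s.
Total Δv = Δv₁ + Δv₂ = 1.491 km/s.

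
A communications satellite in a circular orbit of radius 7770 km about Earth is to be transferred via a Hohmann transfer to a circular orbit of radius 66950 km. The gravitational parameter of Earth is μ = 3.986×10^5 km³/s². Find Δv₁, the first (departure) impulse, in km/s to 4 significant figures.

Semi-major axis of the transfer orbit: a_t = (7770 + 66950)/2 = 37360 km.
Circular speed at r = 7770 km: v_c = √(μ/r) = 7.162 km/s.
Transfer-orbit speed at the same r (vis-viva, a = a_t): v_t = √[μ(2/r − 1/a_t)] = 9.588 km/s.
Δv₁ = |v_t − v_c| = |9.588 − 7.162| = 2.426 km/s.

Δv₁ = 2.426 km/s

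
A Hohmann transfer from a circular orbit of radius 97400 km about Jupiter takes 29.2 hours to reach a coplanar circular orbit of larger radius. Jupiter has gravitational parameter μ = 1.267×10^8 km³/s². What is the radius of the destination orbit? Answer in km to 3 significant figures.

Transfer time t = 29.2 hours = 1.0512×10^5 s, and t = π√(a_t³/μ).
So a_t = (μ t²/π²)^(1/3) = (1.267×10^8 × (1.0512×10^5)² / π²)^(1/3) = 5.2153×10^5 km.
Since a_t = (r₁ + r₂)/2, r₂ = 2a_t − r₁ = 2×5.2153×10^5 − 97400 = 9.4566×10^5 km.

r₂ = 9.46×10^5 km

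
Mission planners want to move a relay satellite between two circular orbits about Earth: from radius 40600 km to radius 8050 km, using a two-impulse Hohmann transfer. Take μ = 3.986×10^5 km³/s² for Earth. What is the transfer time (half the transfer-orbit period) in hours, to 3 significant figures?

t = 5.24 hours

Semi-major axis of the transfer orbit: a_t = (40600 + 8050)/2 = 24325 km.
By Kepler's third law the transfer-orbit period is T = 2π√(a_t³/μ), so t = T/2 = 18880 s.
Converting: 18880 s ÷ 3600 s/hour = 5.24 hours.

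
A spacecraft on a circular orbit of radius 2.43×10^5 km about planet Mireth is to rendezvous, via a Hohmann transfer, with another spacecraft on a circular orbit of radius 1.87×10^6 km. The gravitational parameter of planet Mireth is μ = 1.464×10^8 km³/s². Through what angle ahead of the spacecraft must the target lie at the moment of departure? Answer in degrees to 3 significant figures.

The Hohmann ellipse has a_t = (r₁ + r₂)/2 = 1.0565×10^6 km.
The half-period of the transfer ellipse is t = π√(a_t³/μ) = 2.8196×10^5 s.
Target angular speed ω₂ = √(μ/r₂³) = 4.7316×10^-6 rad/s.
Angle swept by the target during transfer: ω₂·t = 1.3341 rad = 76.44°.
The spacecraft traverses 180° on the transfer ellipse, so the target must lead by 180° − 76.44° = 104°.

φ = 104°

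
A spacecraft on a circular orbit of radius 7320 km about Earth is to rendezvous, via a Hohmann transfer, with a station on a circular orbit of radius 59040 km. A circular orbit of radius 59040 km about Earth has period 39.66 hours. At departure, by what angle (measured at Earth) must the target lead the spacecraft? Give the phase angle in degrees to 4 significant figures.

φ = 104.2°

From Kepler's third law T² = 4π²r³/μ at r = 59040 km, T = 39.66 hours = 39.66 × 3600 s = 1.42776×10^5 s: μ = 4π²r³/T² = 3.98555×10^5 km³/s².
Semi-major axis of the transfer orbit: a_t = (7320 + 59040)/2 = 33180 km.
The half-period of the transfer ellipse is t = π√(a_t³/μ) = 30076.0 s.
Target angular speed ω₂ = √(μ/r₂³) = 4.40073×10^-5 rad/s.
Angle swept by the target during transfer: ω₂·t = 1.32356 rad = 75.83°.
Arrival is 180° from departure on the ellipse, so φ = 180° − 75.83° = 104.2°.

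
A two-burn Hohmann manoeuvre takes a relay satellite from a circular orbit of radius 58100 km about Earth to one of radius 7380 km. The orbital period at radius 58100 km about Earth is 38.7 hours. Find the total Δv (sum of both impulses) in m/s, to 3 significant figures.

Δv = 3820 m/s

From Kepler's third law T² = 4π²r³/μ at r = 58100 km, T = 38.7 hours = 38.7 × 3600 s = 1.3932×10^5 s: μ = 4π²r³/T² = 3.98897×10^5 km³/s².
Semi-major axis of the transfer orbit: a_t = (58100 + 7380)/2 = 32740 km.
At r₁ the circular-orbit speed is v₁ = √(μ/r₁) = 2.620 km/s.
On the transfer ellipse at r₁, vis-viva equation gives v_a = √[μ(2/r₁ − 1/a_t)] = 1.244 km/s.
First burn Δv₁ = |v_a − v₁| = 1.376 km/s.
Circular speed at r₂: v₂ = √(μ/r₂) = 7.352 km/s.
Transfer-orbit speed at r₂: v_p = √[μ(2/r₂ − 1/a_t)] = 9.794 km/s.
Second burn Δv₂ = |v₂ − v_p| = 2.442 km/s.
Δv = Δv₁ + Δv₂ = 1.376 + 2.442 = 3.818 km/s.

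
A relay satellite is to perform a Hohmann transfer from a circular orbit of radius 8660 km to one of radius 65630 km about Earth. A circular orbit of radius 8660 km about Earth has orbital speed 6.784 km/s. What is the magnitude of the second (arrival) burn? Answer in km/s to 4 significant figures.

Δv₂ = 1.274 km/s

From the circular-orbit relation v² = μ/r at r = 8660 km: μ = v²r = (6.784)² × 8660 = 3.98556×10^5 km³/s².
The Hohmann ellipse has a_t = (r₁ + r₂)/2 = 37145 km.
Circular speed at r = 65630 km: v_c = √(μ/r) = 2.464 km/s.
Transfer-orbit speed at the same r (vis-viva, a = a_t): v_t = √[μ(2/r − 1/a_t)] = 1.190 km/s.
Δv₂ = |v_t − v_c| = |1.190 − 2.464| = 1.274 km/s.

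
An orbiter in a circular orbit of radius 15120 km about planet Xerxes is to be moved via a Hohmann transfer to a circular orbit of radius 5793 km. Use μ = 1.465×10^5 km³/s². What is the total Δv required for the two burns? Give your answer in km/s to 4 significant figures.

The Hohmann ellipse has a_t = (r₁ + r₂)/2 = 10456.5 km.
At r₁ the circular-orbit speed is v₁ = √(μ/r₁) = 3.11274 km/s.
On the transfer ellipse at r₁, v² = μ(2/r − 1/a) gives v_a = √[μ(2/r₁ − 1/a_t)] = 2.31687 km/s.
First burn Δv₁ = |v_a − v₁| = 0.7959 km/s.
Circular speed at r₂: v₂ = √(μ/r₂) = 5.029 km/s.
Transfer-orbit speed at r₂: v_p = √[μ(2/r₂ − 1/a_t)] = 6.047 km/s.
Second burn Δv₂ = |v₂ − v_p| = 1.018 km/s.
Total Δv = Δv₁ + Δv₂ = 1.814 km/s.

Δv = 1.814 km/s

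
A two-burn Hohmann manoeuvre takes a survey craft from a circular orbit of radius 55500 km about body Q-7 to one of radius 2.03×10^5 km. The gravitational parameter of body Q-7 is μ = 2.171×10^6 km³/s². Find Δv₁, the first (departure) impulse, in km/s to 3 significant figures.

Δv₁ = 1.58 km/s

Transfer-ellipse semi-major axis a_t = (r₁ + r₂)/2 = (55500 + 2.030×10^5)/2 = 1.2925×10^5 km.
Circular speed at r = 55500 km: v_c = √(μ/r) = 6.254 km/s.
Vis-viva on the transfer ellipse at r = 55500 km gives v_t = √[μ(2/r − 1/a_t)] = 7.838 km/s.
Δv₁ = |v_t − v_c| = |7.838 − 6.254| = 1.584 km/s.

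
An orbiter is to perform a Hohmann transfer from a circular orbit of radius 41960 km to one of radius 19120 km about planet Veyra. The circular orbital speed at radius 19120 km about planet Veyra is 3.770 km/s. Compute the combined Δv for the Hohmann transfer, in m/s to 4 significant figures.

From the circular-orbit relation v² = μ/r at r = 19120 km: μ = v²r = (3.770)² × 19120 = 2.71751×10^5 km³/s².
The Hohmann ellipse has a_t = (r₁ + r₂)/2 = 30540 km.
At r₁ the circular-orbit speed is v₁ = √(μ/r₁) = 2.5449 km/s.
On the transfer ellipse at r₁, v² = μ(2/r − 1/a) gives v_a = √[μ(2/r₁ − 1/a_t)] = 2.0136 km/s.
First burn Δv₁ = |v_a − v₁| = 0.5313 km/s.
At r₂, v₂ = √(μ/r₂) = 3.770 km/s.
Transfer-orbit speed at r₂: v_p = √[μ(2/r₂ − 1/a_t)] = 4.419 km/s.
Second burn Δv₂ = |v₂ − v_p| = 0.6490 km/s.
Δv = Δv₁ + Δv₂ = 0.5313 + 0.6490 = 1.180 km/s.

Δv = 1180 m/s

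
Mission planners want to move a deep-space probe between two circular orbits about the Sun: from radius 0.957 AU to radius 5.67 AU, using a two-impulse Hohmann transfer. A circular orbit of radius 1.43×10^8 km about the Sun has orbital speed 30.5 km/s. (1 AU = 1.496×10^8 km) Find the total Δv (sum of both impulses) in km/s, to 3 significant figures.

From the circular-orbit relation v² = μ/r at r = 1.43×10^8 km: μ = v²r = (30.5)² × 1.43×10^8 = 1.33026×10^11 km³/s².
In km: r₁ = 0.957 × 1.496×10^8 = 1.431672×10^8 km; r₂ = 5.67 × 1.496×10^8 = 8.48232×10^8 km.
Semi-major axis of the transfer orbit: a_t = (1.431672×10^8 + 8.48232×10^8)/2 = 4.956996×10^8 km.
At r₁ the circular-orbit speed is v₁ = √(μ/r₁) = 30.4822 km/s.
On the transfer ellipse at r₁, v² = μ(2/r − 1/a) gives v_p = √[μ(2/r₁ − 1/a_t)] = 39.8744 km/s.
First burn Δv₁ = |v_p − v₁| = 9.3922 km/s.
At r₂, v₂ = √(μ/r₂) = 12.523 km/s.
Transfer-orbit speed at r₂: v_a = √[μ(2/r₂ − 1/a_t)] = 6.7301 km/s.
Second burn Δv₂ = |v₂ − v_a| = 5.7929 km/s.
Total Δv = Δv₁ + Δv₂ = 15.19 km/s.

Δv = 15.2 km/s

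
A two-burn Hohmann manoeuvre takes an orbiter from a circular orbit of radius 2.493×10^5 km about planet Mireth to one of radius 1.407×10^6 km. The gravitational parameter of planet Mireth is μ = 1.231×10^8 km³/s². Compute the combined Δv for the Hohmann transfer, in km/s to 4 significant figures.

Δv = 10.96 km/s

Semi-major axis of the transfer orbit: a_t = (2.493×10^5 + 1.407×10^6)/2 = 8.2815×10^5 km.
At r₁ the circular-orbit speed is v₁ = √(μ/r₁) = 22.2212 km/s.
On the transfer ellipse at r₁, vis-viva gives v_p = √[μ(2/r₁ − 1/a_t)] = 28.9641 km/s.
First burn Δv₁ = |v_p − v₁| = 6.7429 km/s.
Circular speed at r₂: v₂ = √(μ/r₂) = 9.353669 km/s.
Transfer-orbit speed at r₂: v_a = √[μ(2/r₂ − 1/a_t)] = 5.132023 km/s.
Second burn Δv₂ = |v₂ − v_a| = 4.2216 km/s.
Δv = Δv₁ + Δv₂ = 6.7429 + 4.2216 = 10.96 km/s.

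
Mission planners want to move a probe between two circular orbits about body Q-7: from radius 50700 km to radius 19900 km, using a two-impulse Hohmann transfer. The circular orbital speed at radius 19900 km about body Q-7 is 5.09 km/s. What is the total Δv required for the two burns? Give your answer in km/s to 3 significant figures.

Δv = 1.80 km/s

From the circular-orbit relation v² = μ/r at r = 19900 km: μ = v²r = (5.09)² × 19900 = 5.15571×10^5 km³/s².
The Hohmann ellipse has a_t = (r₁ + r₂)/2 = 35300 km.
At r₁ the circular-orbit speed is v₁ = √(μ/r₁) = 3.1889 km/s.
Transfer-orbit speed at r₁ (v² = μ(2/r − 1/a)): v_a = √[μ(2/r₁ − 1/a_t)] = 2.3943 km/s.
First burn Δv₁ = |v_a − v₁| = 0.7946 km/s.
At r₂, v₂ = √(μ/r₂) = 5.090 km/s.
Transfer-orbit speed at r₂: v_p = √[μ(2/r₂ − 1/a_t)] = 6.100 km/s.
Second burn Δv₂ = |v₂ − v_p| = 1.010 km/s.
Total Δv = Δv₁ + Δv₂ = 1.805 km/s.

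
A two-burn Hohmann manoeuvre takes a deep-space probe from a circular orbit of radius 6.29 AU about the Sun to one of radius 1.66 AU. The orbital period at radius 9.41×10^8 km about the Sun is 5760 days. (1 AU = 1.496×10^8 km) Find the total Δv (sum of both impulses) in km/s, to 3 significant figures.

Δv = 10.2 km/s

From Kepler's third law T² = 4π²r³/μ at r = 9.41×10^8 km, T = 5760 days = 5760 × 86400 s = 4.97664×10^8 s: μ = 4π²r³/T² = 1.32818×10^11 km³/s².
In km: r₁ = 6.29 × 1.496×10^8 = 9.40984×10^8 km; r₂ = 1.66 × 1.496×10^8 = 2.48336×10^8 km.
Transfer-ellipse semi-major axis a_t = (r₁ + r₂)/2 = (9.40984×10^8 + 2.48336×10^8)/2 = 5.9466×10^8 km.
Circular speed at r₁: v₁ = √(μ/r₁) = √(1.32818×10^11/9.40984×10^8) = 11.8806 km/s.
On the transfer ellipse at r₁, vis-viva equation gives v_a = √[μ(2/r₁ − 1/a_t)] = 7.67755 km/s.
First burn Δv₁ = |v_a − v₁| = 4.203 km/s.
Circular speed at r₂: v₂ = √(μ/r₂) = 23.126 km/s.
Transfer-orbit speed at r₂: v_p = √[μ(2/r₂ − 1/a_t)] = 29.091 km/s.
Second burn Δv₂ = |v₂ − v_p| = 5.965 km/s.
Total Δv = Δv₁ + Δv₂ = 10.17 km/s.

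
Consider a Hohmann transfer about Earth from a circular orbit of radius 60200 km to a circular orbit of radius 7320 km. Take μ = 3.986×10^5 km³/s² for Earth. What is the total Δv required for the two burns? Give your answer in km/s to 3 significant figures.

Δv = 3.85 km/s

The Hohmann ellipse has a_t = (r₁ + r₂)/2 = 33760 km.
Circular speed at r₁: v₁ = √(μ/r₁) = √(3.986×10^5/60200) = 2.573 km/s.
On the transfer ellipse at r₁, vis-viva equation gives v_a = √[μ(2/r₁ − 1/a_t)] = 1.198 km/s.
First burn Δv₁ = |v_a − v₁| = 1.375 km/s.
Circular speed at r₂: v₂ = √(μ/r₂) = 7.379 km/s.
Transfer-orbit speed at r₂: v_p = √[μ(2/r₂ − 1/a_t)] = 9.854 km/s.
Second burn Δv₂ = |v₂ − v_p| = 2.475 km/s.
Δv = Δv₁ + Δv₂ = 1.375 + 2.475 = 3.850 km/s.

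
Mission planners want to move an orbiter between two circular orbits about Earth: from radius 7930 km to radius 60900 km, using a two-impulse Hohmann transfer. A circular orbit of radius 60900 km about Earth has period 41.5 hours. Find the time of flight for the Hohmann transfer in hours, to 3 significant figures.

From Kepler's third law T² = 4π²r³/μ at r = 60900 km, T = 41.5 hours = 41.5 × 3600 s = 1.494×10^5 s: μ = 4π²r³/T² = 3.99494×10^5 km³/s².
Semi-major axis of the transfer orbit: a_t = (7930 + 60900)/2 = 34415 km.
Transfer time t = π√(a_t³/μ) = π√((34415)³ / 3.99494×10^5) = 31730 s.
Converting: 31730 s ÷ 3600 s/hour = 8.81 hours.

t = 8.81 hours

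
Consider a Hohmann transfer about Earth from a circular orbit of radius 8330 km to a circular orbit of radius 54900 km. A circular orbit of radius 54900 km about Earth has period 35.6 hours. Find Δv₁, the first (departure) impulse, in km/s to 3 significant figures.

From Kepler's third law T² = 4π²r³/μ at r = 54900 km, T = 35.6 hours = 35.6 × 3600 s = 1.2816×10^5 s: μ = 4π²r³/T² = 3.97715×10^5 km³/s².
Transfer-ellipse semi-major axis a_t = (r₁ + r₂)/2 = (8330 + 54900)/2 = 31615 km.
On the circular orbit at r = 8330 km, v_c = √(μ/r) = 6.9098 km/s.
Vis-viva on the transfer ellipse at r = 8330 km gives v_t = √[μ(2/r − 1/a_t)] = 9.1055 km/s.
Δv₁ = |v_t − v_c| = |9.1055 − 6.9098| = 2.196 km/s.

Δv₁ = 2.20 km/s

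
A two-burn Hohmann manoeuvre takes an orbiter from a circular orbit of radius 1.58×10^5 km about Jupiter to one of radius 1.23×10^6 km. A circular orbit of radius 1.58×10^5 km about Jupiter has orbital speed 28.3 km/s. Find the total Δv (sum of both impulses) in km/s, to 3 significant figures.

Δv = 14.7 km/s

From the circular-orbit relation v² = μ/r at r = 1.58×10^5 km: μ = v²r = (28.3)² × 1.58×10^5 = 1.26541×10^8 km³/s².
Transfer-ellipse semi-major axis a_t = (r₁ + r₂)/2 = (1.580×10^5 + 1.230×10^6)/2 = 6.940×10^5 km.
Circular speed at r₁: v₁ = √(μ/r₁) = √(1.26541×10^8/1.580×10^5) = 28.300 km/s.
On the transfer ellipse at r₁, v² = μ(2/r − 1/a) gives v_p = √[μ(2/r₁ − 1/a_t)] = 37.676 km/s.
First burn Δv₁ = |v_p − v₁| = 9.376 km/s.
Circular speed at r₂: v₂ = √(μ/r₂) = 10.143 km/s.
Transfer-orbit speed at r₂: v_a = √[μ(2/r₂ − 1/a_t)] = 4.8396 km/s.
Second burn Δv₂ = |v₂ − v_a| = 5.303 km/s.
Δv = Δv₁ + Δv₂ = 9.376 + 5.303 = 14.68 km/s.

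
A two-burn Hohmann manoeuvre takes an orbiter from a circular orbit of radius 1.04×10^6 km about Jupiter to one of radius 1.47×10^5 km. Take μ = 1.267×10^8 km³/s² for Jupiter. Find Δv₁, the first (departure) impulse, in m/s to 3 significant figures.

The Hohmann ellipse has a_t = (r₁ + r₂)/2 = 5.935×10^5 km.
On the circular orbit at r = 1.040×10^6 km, v_c = √(μ/r) = 11.0375 km/s.
Transfer-orbit speed at the same r (vis-viva, a = a_t): v_t = √[μ(2/r − 1/a_t)] = 5.49313 km/s.
Δv₁ = |v_t − v_c| = |5.49313 − 11.0375| = 5.544 km/s.

Δv₁ = 5540 m/s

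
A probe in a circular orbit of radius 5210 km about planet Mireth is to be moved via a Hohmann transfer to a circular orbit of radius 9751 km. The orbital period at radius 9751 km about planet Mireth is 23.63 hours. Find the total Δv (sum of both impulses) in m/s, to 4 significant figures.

Δv = 258.8 m/s

From Kepler's third law T² = 4π²r³/μ at r = 9751 km, T = 23.63 hours = 23.63 × 3600 s = 85068 s: μ = 4π²r³/T² = 5057.95 km³/s².
Transfer-ellipse semi-major axis a_t = (r₁ + r₂)/2 = (5210 + 9751)/2 = 7480.5 km.
At r₁ the circular-orbit speed is v₁ = √(μ/r₁) = 0.98530 km/s.
Transfer-orbit speed at r₁ (vis-viva): v_p = √[μ(2/r₁ − 1/a_t)] = 1.1249 km/s.
First burn Δv₁ = |v_p − v₁| = 0.1396 km/s.
At r₂, v₂ = √(μ/r₂) = 0.72022 km/s.
Transfer-orbit speed at r₂: v_a = √[μ(2/r₂ − 1/a_t)] = 0.60106 km/s.
Second burn Δv₂ = |v₂ − v_a| = 0.1192 km/s.
Δv = Δv₁ + Δv₂ = 0.1396 + 0.1192 = 0.2588 km/s.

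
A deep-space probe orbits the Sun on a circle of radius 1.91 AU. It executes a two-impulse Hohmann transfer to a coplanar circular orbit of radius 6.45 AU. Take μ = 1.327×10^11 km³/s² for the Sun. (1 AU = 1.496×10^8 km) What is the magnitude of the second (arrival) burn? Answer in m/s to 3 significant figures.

In km: r₁ = 1.91 × 1.496×10^8 = 2.85736×10^8 km; r₂ = 6.45 × 1.496×10^8 = 9.6492×10^8 km.
Semi-major axis of the transfer orbit: a_t = (2.85736×10^8 + 9.6492×10^8)/2 = 6.25328×10^8 km.
Circular speed at r = 9.6492×10^8 km: v_c = √(μ/r) = 11.727 km/s.
Transfer-orbit speed at the same r (vis-viva, a = a_t): v_t = √[μ(2/r − 1/a_t)] = 7.9272 km/s.
Δv₂ = |v_t − v_c| = |7.9272 − 11.727| = 3.800 km/s.

Δv₂ = 3800 m/s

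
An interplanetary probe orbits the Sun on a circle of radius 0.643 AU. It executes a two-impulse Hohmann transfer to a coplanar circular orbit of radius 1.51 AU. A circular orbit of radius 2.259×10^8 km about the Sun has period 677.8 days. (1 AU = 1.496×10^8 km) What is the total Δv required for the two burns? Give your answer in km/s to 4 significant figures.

From Kepler's third law T² = 4π²r³/μ at r = 2.259×10^8 km, T = 677.8 days = 677.8 × 86400 s = 5.856192×10^7 s: μ = 4π²r³/T² = 1.32702×10^11 km³/s².
In km: r₁ = 0.643 × 1.496×10^8 = 9.61928×10^7 km; r₂ = 1.51 × 1.496×10^8 = 2.25896×10^8 km.
Semi-major axis of the transfer orbit: a_t = (9.61928×10^7 + 2.25896×10^8)/2 = 1.610444×10^8 km.
At r₁ the circular-orbit speed is v₁ = √(μ/r₁) = 37.1422 km/s.
Transfer-orbit speed at r₁ (v² = μ(2/r − 1/a)): v_p = √[μ(2/r₁ − 1/a_t)] = 43.9895 km/s.
First burn Δv₁ = |v_p − v₁| = 6.847 km/s.
Circular speed at r₂: v₂ = √(μ/r₂) = 24.237 km/s.
Transfer-orbit speed at r₂: v_a = √[μ(2/r₂ − 1/a_t)] = 18.732 km/s.
Second burn Δv₂ = |v₂ − v_a| = 5.505 km/s.
Δv = Δv₁ + Δv₂ = 6.847 + 5.505 = 12.35 km/s.

Δv = 12.35 km/s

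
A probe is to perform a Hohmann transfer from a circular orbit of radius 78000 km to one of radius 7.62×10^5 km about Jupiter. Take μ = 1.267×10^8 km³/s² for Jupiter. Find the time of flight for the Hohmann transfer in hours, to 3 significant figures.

Transfer-ellipse semi-major axis a_t = (r₁ + r₂)/2 = (78000 + 7.620×10^5)/2 = 4.200×10^5 km.
Transfer time t = π√(a_t³/μ) = π√((4.200×10^5)³ / 1.267×10^8) = 75970 s.
Converting: 75970 s ÷ 3600 s/hour = 21.1 hours.

t = 21.1 hours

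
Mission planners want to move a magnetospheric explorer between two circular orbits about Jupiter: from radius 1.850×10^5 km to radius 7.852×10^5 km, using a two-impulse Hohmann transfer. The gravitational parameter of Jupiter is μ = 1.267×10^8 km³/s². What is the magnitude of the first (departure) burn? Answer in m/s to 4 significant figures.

Transfer-ellipse semi-major axis a_t = (r₁ + r₂)/2 = (1.850×10^5 + 7.852×10^5)/2 = 4.851×10^5 km.
On the circular orbit at r = 1.850×10^5 km, v_c = √(μ/r) = 26.170 km/s.
Transfer-orbit speed at the same r (vis-viva, a = a_t): v_t = √[μ(2/r − 1/a_t)] = 33.295 km/s.
Δv₁ = |v_t − v_c| = |33.295 − 26.170| = 7.125 km/s.

Δv₁ = 7125 m/s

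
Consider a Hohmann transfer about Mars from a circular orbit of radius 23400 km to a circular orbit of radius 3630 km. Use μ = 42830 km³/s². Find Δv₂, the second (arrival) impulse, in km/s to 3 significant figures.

Transfer-ellipse semi-major axis a_t = (r₁ + r₂)/2 = (23400 + 3630)/2 = 13515 km.
On the circular orbit at r = 3630 km, v_c = √(μ/r) = 3.435 km/s.
Vis-viva on the transfer ellipse at r = 3630 km gives v_t = √[μ(2/r − 1/a_t)] = 4.520 km/s.
Δv₂ = |v_t − v_c| = |4.520 − 3.435| = 1.085 km/s.

Δv₂ = 1.08 km/s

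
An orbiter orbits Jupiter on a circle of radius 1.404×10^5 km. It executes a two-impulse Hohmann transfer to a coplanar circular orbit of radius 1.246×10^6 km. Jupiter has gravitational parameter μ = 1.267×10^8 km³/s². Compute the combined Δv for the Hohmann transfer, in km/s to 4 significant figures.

Δv = 15.78 km/s

Transfer-ellipse semi-major axis a_t = (r₁ + r₂)/2 = (1.404×10^5 + 1.246×10^6)/2 = 6.932×10^5 km.
Circular speed at r₁: v₁ = √(μ/r₁) = √(1.267×10^8/1.404×10^5) = 30.04 km/s.
On the transfer ellipse at r₁, vis-viva equation gives v_p = √[μ(2/r₁ − 1/a_t)] = 40.27 km/s.
First burn Δv₁ = |v_p − v₁| = 10.23 km/s.
Circular speed at r₂: v₂ = √(μ/r₂) = 10.084 km/s.
Transfer-orbit speed at r₂: v_a = √[μ(2/r₂ − 1/a_t)] = 4.5382 km/s.
Second burn Δv₂ = |v₂ − v_a| = 5.546 km/s.
Δv = Δv₁ + Δv₂ = 10.23 + 5.546 = 15.78 km/s.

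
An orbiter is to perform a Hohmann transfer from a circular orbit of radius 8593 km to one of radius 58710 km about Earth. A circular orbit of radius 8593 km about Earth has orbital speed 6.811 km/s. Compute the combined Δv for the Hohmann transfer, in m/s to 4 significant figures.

From the circular-orbit relation v² = μ/r at r = 8593 km: μ = v²r = (6.811)² × 8593 = 3.98627×10^5 km³/s².
Semi-major axis of the transfer orbit: a_t = (8593 + 58710)/2 = 33651.5 km.
Circular speed at r₁: v₁ = √(μ/r₁) = √(3.98627×10^5/8593) = 6.811 km/s.
On the transfer ellipse at r₁, v² = μ(2/r − 1/a) gives v_p = √[μ(2/r₁ − 1/a_t)] = 8.996 km/s.
First burn Δv₁ = |v_p − v₁| = 2.185 km/s.
At r₂, v₂ = √(μ/r₂) = 2.606 km/s.
Transfer-orbit speed at r₂: v_a = √[μ(2/r₂ − 1/a_t)] = 1.317 km/s.
Second burn Δv₂ = |v₂ − v_a| = 1.289 km/s.
Total Δv = Δv₁ + Δv₂ = 3.474 km/s.

Δv = 3474 m/s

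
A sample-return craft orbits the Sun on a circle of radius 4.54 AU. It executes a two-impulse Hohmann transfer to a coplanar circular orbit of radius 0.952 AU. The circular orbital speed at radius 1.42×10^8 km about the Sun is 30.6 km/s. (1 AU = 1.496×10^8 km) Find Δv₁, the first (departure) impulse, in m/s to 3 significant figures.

From the circular-orbit relation v² = μ/r at r = 1.42×10^8 km: μ = v²r = (30.6)² × 1.42×10^8 = 1.32963×10^11 km³/s².
In km: r₁ = 4.54 × 1.496×10^8 = 6.79184×10^8 km; r₂ = 0.952 × 1.496×10^8 = 1.424192×10^8 km.
The Hohmann ellipse has a_t = (r₁ + r₂)/2 = 4.108016×10^8 km.
Circular speed at r = 6.79184×10^8 km: v_c = √(μ/r) = 13.9917 km/s.
Vis-viva on the transfer ellipse at r = 6.79184×10^8 km gives v_t = √[μ(2/r − 1/a_t)] = 8.23835 km/s.
Δv₁ = |v_t − v_c| = |8.23835 − 13.9917| = 5.753 km/s.

Δv₁ = 5750 m/s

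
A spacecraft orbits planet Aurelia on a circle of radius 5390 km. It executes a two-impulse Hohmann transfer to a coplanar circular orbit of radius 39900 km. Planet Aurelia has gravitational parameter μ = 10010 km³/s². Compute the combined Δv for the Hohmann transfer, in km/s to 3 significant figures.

Semi-major axis of the transfer orbit: a_t = (5390 + 39900)/2 = 22645 km.
At r₁ the circular-orbit speed is v₁ = √(μ/r₁) = 1.36277 km/s.
On the transfer ellipse at r₁, v² = μ(2/r − 1/a) gives v_p = √[μ(2/r₁ − 1/a_t)] = 1.80893 km/s.
First burn Δv₁ = |v_p − v₁| = 0.4462 km/s.
At r₂, v₂ = √(μ/r₂) = 0.5009 km/s.
Transfer-orbit speed at r₂: v_a = √[μ(2/r₂ − 1/a_t)] = 0.2444 km/s.
Second burn Δv₂ = |v₂ − v_a| = 0.2565 km/s.
Total Δv = Δv₁ + Δv₂ = 0.7027 km/s.

Δv = 0.703 km/s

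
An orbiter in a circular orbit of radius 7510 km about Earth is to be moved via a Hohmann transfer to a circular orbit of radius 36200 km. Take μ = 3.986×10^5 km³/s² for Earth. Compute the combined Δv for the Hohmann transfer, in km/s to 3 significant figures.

Δv = 3.46 km/s

The Hohmann ellipse has a_t = (r₁ + r₂)/2 = 21855 km.
At r₁ the circular-orbit speed is v₁ = √(μ/r₁) = 7.285 km/s.
Transfer-orbit speed at r₁ (v² = μ(2/r − 1/a)): v_p = √[μ(2/r₁ − 1/a_t)] = 9.376 km/s.
First burn Δv₁ = |v_p − v₁| = 2.091 km/s.
At r₂, v₂ = √(μ/r₂) = 3.318 km/s.
Transfer-orbit speed at r₂: v_a = √[μ(2/r₂ − 1/a_t)] = 1.945 km/s.
Second burn Δv₂ = |v₂ − v_a| = 1.373 km/s.
Total Δv = Δv₁ + Δv₂ = 3.464 km/s.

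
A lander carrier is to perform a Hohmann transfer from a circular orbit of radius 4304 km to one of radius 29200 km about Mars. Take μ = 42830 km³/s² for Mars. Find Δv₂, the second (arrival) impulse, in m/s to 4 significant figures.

The Hohmann ellipse has a_t = (r₁ + r₂)/2 = 16752 km.
Circular speed at r = 29200 km: v_c = √(μ/r) = 1.2111 km/s.
Transfer-orbit speed at the same r (vis-viva, a = a_t): v_t = √[μ(2/r − 1/a_t)] = 0.61388 km/s.
Δv₂ = |v_t − v_c| = |0.61388 − 1.2111| = 0.5972 km/s.

Δv₂ = 597.2 m/s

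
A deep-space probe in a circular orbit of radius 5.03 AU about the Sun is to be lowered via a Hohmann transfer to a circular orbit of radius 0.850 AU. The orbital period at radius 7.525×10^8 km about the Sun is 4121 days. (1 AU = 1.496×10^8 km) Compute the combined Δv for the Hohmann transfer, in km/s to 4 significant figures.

From Kepler's third law T² = 4π²r³/μ at r = 7.525×10^8 km, T = 4121 days = 4121 × 86400 s = 3.560544×10^8 s: μ = 4π²r³/T² = 1.32693×10^11 km³/s².
In km: r₁ = 5.03 × 1.496×10^8 = 7.52488×10^8 km; r₂ = 0.850 × 1.496×10^8 = 1.2716×10^8 km.
The Hohmann ellipse has a_t = (r₁ + r₂)/2 = 4.39824×10^8 km.
Circular speed at r₁: v₁ = √(μ/r₁) = √(1.32693×10^11/7.52488×10^8) = 13.279 km/s.
On the transfer ellipse at r₁, v² = μ(2/r − 1/a) gives v_a = √[μ(2/r₁ − 1/a_t)] = 7.1402 km/s.
First burn Δv₁ = |v_a − v₁| = 6.139 km/s.
Circular speed at r₂: v₂ = √(μ/r₂) = 32.30 km/s.
Transfer-orbit speed at r₂: v_p = √[μ(2/r₂ − 1/a_t)] = 42.25 km/s.
Second burn Δv₂ = |v₂ − v_p| = 9.950 km/s.
Δv = Δv₁ + Δv₂ = 6.139 + 9.950 = 16.09 km/s.

Δv = 16.09 km/s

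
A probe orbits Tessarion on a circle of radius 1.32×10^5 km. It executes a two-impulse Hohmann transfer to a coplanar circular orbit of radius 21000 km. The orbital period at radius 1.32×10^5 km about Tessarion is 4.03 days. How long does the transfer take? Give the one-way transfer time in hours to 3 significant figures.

From Kepler's third law T² = 4π²r³/μ at r = 1.32×10^5 km, T = 4.03 days = 4.03 × 86400 s = 3.48192×10^5 s: μ = 4π²r³/T² = 7.48935×10^5 km³/s².
Transfer-ellipse semi-major axis a_t = (r₁ + r₂)/2 = (1.320×10^5 + 21000)/2 = 76500 km.
Half the transfer-orbit period gives t = π√(a_t³/μ) = 76810 s.
Converting: 76810 s ÷ 3600 s/hour = 21.3 hours.

t = 21.3 hours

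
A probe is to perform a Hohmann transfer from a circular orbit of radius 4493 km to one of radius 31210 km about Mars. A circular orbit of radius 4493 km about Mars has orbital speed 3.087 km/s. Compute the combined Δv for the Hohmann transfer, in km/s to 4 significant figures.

From the circular-orbit relation v² = μ/r at r = 4493 km: μ = v²r = (3.087)² × 4493 = 42816.4 km³/s².
Semi-major axis of the transfer orbit: a_t = (4493 + 31210)/2 = 17851.5 km.
At r₁ the circular-orbit speed is v₁ = √(μ/r₁) = 3.0870 km/s.
On the transfer ellipse at r₁, vis-viva equation gives v_p = √[μ(2/r₁ − 1/a_t)] = 4.0817 km/s.
First burn Δv₁ = |v_p − v₁| = 0.9947 km/s.
At r₂, v₂ = √(μ/r₂) = 1.1713 km/s.
Transfer-orbit speed at r₂: v_a = √[μ(2/r₂ − 1/a_t)] = 0.58761 km/s.
Second burn Δv₂ = |v₂ − v_a| = 0.5837 km/s.
Total Δv = Δv₁ + Δv₂ = 1.578 km/s.

Δv = 1.578 km/s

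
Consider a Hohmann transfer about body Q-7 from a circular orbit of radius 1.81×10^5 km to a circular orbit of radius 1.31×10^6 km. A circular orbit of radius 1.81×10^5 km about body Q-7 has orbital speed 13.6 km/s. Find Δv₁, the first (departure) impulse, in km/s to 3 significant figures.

From the circular-orbit relation v² = μ/r at r = 1.81×10^5 km: μ = v²r = (13.6)² × 1.81×10^5 = 3.34778×10^7 km³/s².
Semi-major axis of the transfer orbit: a_t = (1.810×10^5 + 1.310×10^6)/2 = 7.455×10^5 km.
On the circular orbit at r = 1.810×10^5 km, v_c = √(μ/r) = 13.600 km/s.
Vis-viva on the transfer ellipse at r = 1.810×10^5 km gives v_t = √[μ(2/r − 1/a_t)] = 18.028 km/s.
Δv₁ = |v_t − v_c| = |18.028 − 13.600| = 4.428 km/s.

Δv₁ = 4.43 km/s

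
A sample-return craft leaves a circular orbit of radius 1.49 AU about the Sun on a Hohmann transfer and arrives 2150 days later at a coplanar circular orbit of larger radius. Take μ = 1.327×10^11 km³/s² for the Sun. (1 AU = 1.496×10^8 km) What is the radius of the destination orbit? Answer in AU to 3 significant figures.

r₂ = 8.86 AU

In km: r₁ = 1.49 × 1.496×10^8 = 2.22904×10^8 km.
Transfer time t = 2150 days = 1.8576×10^8 s, and t = π√(a_t³/μ).
So a_t = (μ t²/π²)^(1/3) = (1.327×10^11 × (1.8576×10^8)² / π²)^(1/3) = 7.7415×10^8 km.
Since a_t = (r₁ + r₂)/2, r₂ = 2a_t − r₁ = 2×7.7415×10^8 − 2.22904×10^8 = 1.325396×10^9 km.
In AU: r₂ = 1.325396×10^9 / 1.496×10^8 = 8.86 AU.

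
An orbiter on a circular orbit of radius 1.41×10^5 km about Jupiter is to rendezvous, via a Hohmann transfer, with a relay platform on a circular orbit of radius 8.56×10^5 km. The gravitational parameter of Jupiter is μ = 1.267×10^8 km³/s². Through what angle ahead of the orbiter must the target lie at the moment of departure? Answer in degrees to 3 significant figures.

Transfer-ellipse semi-major axis a_t = (r₁ + r₂)/2 = (1.410×10^5 + 8.560×10^5)/2 = 4.985×10^5 km.
Transfer time t = π√(a_t³/μ) = 98233.43 s.
The target's mean motion on its circular orbit is ω₂ = √(μ/r₂³) = 1.421274×10^-5 rad/s.
Angle swept by the target during transfer: ω₂·t = 1.39617 rad = 79.99°.
The orbiter traverses 180° on the transfer ellipse, so the target must lead by 180° − 79.99° = 100°.

φ = 100°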